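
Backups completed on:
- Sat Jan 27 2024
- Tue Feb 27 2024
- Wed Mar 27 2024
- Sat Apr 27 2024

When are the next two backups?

Mon May 27 2024, Thu Jun 27 2024

Gaps: 31, 29, 31 days — not constant. Every event is on the 27th of the month.
Pattern: the 27th of each month.
Next: May 2024 → Mon May 27 2024.
Next: June 2024 → Thu Jun 27 2024.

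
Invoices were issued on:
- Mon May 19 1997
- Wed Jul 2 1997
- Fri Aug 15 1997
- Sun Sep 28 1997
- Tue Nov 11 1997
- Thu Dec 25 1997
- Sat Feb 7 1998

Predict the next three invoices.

Mon Mar 23 1998, Wed May 6 1998, Fri Jun 19 1998

Gaps between consecutive events: 44, 44, 44, 44, 44, 44 days — a constant 44-day interval.
Sat Feb 7 1998 + 44 days = Mon Mar 23 1998.
Mon Mar 23 1998 + 44 days = Wed May 6 1998.
Wed May 6 1998 + 44 days = Fri Jun 19 1998.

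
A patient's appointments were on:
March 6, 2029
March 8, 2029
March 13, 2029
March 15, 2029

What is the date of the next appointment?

March 20, 2029

Gaps: 2, 5, 2 days — not constant, but cyclic with period 2.
The events fall on every Tuesday and Thursday.
Next Tuesday: March 20, 2029.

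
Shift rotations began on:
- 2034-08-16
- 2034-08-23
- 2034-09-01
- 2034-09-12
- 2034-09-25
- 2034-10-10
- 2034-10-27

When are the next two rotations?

2034-11-15, 2034-12-06

Intervals are 7, 9, 11, 13, 15, 17 days — an arithmetic progression with common difference 2.
Next gap: 19 days. 2034-10-27 + 19 days = 2034-11-15.
Next gap: 21 days. 2034-11-15 + 21 days = 2034-12-06.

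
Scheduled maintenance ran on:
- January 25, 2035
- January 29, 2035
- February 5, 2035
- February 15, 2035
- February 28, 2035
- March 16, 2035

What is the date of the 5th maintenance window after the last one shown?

July 19, 2035

Gaps: 4, 7, 10, 13, 16 days — each gap is 3 larger than the previous one.
Next gap: 19 days. March 16, 2035 + 19 days = April 4, 2035.
Next gap: 22 days. April 4, 2035 + 22 days = April 26, 2035.
Next gap: 25 days. April 26, 2035 + 25 days = May 21, 2035.
Next gap: 28 days. May 21, 2035 + 28 days = June 18, 2035.
Next gap: 31 days. June 18, 2035 + 31 days = July 19, 2035.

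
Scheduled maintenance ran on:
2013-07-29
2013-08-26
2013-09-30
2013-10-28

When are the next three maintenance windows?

2013-11-25, 2013-12-30, 2014-01-27

Every date is a Monday; gaps 28, 35, 28 days.
Each is the last Monday of its month (at least one falls on the 29th or later, ruling out '4th Monday').
Last Monday of November 2013: 2013-11-25.
December 2013 ends with Monday 2013-12-30.
Last Monday of January 2014: 2014-01-27.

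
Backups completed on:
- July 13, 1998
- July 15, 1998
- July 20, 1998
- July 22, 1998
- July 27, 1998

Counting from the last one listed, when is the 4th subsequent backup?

August 10, 1998

Gaps: 2, 5, 2, 5 days — not constant, but cyclic with period 2.
The events fall on every Monday and Wednesday.
The following Wednesday is July 29, 1998.
Next Monday: August 3, 1998.
The following Wednesday is August 5, 1998.
The following Monday is August 10, 1998.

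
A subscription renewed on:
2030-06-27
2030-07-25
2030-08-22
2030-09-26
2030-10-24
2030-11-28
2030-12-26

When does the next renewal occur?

All dates are Thursdays, 28, 28, 35, 28, 35, 28 days apart.
Specifically, the 4th Thursday of each month.
January 2031 — 4th Thursday is 2031-01-23.

2031-01-23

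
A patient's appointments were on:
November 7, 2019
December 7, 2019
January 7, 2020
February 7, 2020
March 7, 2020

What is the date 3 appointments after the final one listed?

June 7, 2020

Each date is the 7th; the gaps (30, 31, 31, 29) track the month lengths.
The rule is the 7th of each month.
Next: April 2020 → April 7, 2020.
Next: May 2020 → May 7, 2020.
June 2020: June 7, 2020.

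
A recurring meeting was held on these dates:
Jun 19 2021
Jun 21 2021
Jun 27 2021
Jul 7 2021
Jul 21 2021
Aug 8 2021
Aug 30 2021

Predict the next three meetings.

Intervals are 2, 6, 10, 14, 18, 22 days — an arithmetic progression with common difference 4.
Next gap: 26 days. Aug 30 2021 + 26 days = Sep 25 2021.
Next gap: 30 days. Sep 25 2021 + 30 days = Oct 25 2021.
Next gap: 34 days. Oct 25 2021 + 34 days = Nov 28 2021.

Sep 25 2021, Oct 25 2021, Nov 28 2021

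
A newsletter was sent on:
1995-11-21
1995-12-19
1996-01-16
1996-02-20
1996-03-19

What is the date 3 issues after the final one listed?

1996-06-18

These are Tuesdays at 28- or 35-day spacing (28, 28, 35, 28).
The pattern: 3rd Tuesday of the month.
3rd Tuesday of April 1996: 1996-04-16.
3rd Tuesday of May 1996: 1996-05-21.
3rd Tuesday of June 1996: 1996-06-18.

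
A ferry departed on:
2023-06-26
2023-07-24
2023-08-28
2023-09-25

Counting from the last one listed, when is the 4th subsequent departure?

These are Mondays at 28- or 35-day spacing (28, 35, 28).
The pattern: 4th Monday of the month.
October 2023 — 4th Monday is 2023-10-23.
4th Monday of November 2023: 2023-11-27.
December 2023 — 4th Monday is 2023-12-25.
January 2024 — 4th Monday is 2024-01-22.

2024-01-22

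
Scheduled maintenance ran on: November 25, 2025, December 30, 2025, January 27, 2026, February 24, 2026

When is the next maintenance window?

All Tuesdays; the gaps (35, 28, 28) vary with month length.
This is the last Tuesday of each month.
March 2026 ends with Tuesday March 31, 2026.

March 31, 2026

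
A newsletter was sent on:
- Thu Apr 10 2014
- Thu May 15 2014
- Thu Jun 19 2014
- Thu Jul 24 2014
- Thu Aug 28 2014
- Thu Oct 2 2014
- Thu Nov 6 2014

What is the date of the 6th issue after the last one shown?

Thu Jun 4 2015

The spacing is 35, 35, 35, 35, 35, 35 days — always 35 days.
Thu Nov 6 2014 + 35 days = Thu Dec 11 2014.
Thu Dec 11 2014 + 35 days = Thu Jan 15 2015.
Thu Jan 15 2015 + 35 days = Thu Feb 19 2015.
Thu Feb 19 2015 + 35 days = Thu Mar 26 2015.
Thu Mar 26 2015 + 35 days = Thu Apr 30 2015.
Thu Apr 30 2015 + 35 days = Thu Jun 4 2015.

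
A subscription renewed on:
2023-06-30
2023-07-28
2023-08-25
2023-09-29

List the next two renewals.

2023-10-27, 2023-11-24

All Fridays; the gaps (28, 28, 35) vary with month length.
This is the last Friday of each month.
October 2023 ends with Friday 2023-10-27.
November 2023 ends with Friday 2023-11-24.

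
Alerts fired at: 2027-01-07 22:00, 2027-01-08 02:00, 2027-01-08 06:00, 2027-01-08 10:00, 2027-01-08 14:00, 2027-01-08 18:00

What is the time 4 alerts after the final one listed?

The interval is a steady 4 hours (4, 4, 4, 4, 4).
2027-01-08 18:00 + 4 h = 2027-01-08 22:00.
2027-01-08 22:00 + 4 h = 2027-01-09 02:00.
2027-01-09 02:00 + 4 h = 2027-01-09 06:00.
2027-01-09 06:00 + 4 h = 2027-01-09 10:00.

2027-01-09 10:00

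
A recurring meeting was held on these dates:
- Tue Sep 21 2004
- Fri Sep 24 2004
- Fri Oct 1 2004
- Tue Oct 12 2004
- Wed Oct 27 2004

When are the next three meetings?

The spacing grows by 4 each time: 3, 7, 11, 15 days.
Next gap: 19 days. Wed Oct 27 2004 + 19 days = Mon Nov 15 2004.
Next gap: 23 days. Mon Nov 15 2004 + 23 days = Wed Dec 8 2004.
Next gap: 27 days. Wed Dec 8 2004 + 27 days = Tue Jan 4 2005.

Mon Nov 15 2004, Wed Dec 8 2004, Tue Jan 4 2005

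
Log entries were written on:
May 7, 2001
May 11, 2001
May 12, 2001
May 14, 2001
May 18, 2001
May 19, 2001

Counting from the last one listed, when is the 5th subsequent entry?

June 1, 2001

The gap pattern 4, 1, 2, 4, 1 repeats every 3 events.
These are the Mondays, Fridays and Saturdays of each week.
The following Monday is May 21, 2001.
Next Friday: May 25, 2001.
The following Saturday is May 26, 2001.
Next Monday: May 28, 2001.
The following Friday is June 1, 2001.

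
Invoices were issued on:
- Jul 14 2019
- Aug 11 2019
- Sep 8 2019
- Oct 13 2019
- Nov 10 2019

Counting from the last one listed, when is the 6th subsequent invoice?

Gaps: 28, 28, 35, 28 days — a mix of 28 and 35. Every date is a Sunday.
Each is the 2nd Sunday of its month.
December 2019 — 2nd Sunday is Dec 8 2019.
2nd Sunday of January 2020: Jan 12 2020.
February 2020 — 2nd Sunday is Feb 9 2020.
March 2020 — 2nd Sunday is Mar 8 2020.
April 2020 — 2nd Sunday is Apr 12 2020.
2nd Sunday of May 2020: May 10 2020.

May 10 2020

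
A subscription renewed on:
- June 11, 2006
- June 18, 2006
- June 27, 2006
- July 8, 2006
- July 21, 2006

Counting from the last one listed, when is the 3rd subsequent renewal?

The spacing grows by 2 each time: 7, 9, 11, 13 days.
Next gap: 15 days. July 21, 2006 + 15 days = August 5, 2006.
Next gap: 17 days. August 5, 2006 + 17 days = August 22, 2006.
Next gap: 19 days. August 22, 2006 + 19 days = September 10, 2006.

September 10, 2006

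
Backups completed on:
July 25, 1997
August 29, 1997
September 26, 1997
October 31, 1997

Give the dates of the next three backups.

November 28, 1997; December 26, 1997; January 30, 1998

These are Fridays with 35, 28, 35-day gaps.
Each is the final Friday of its month — August 29, 1997 is past the 28th, so '4th Friday' doesn't fit.
Last Friday of November 1997: November 28, 1997.
December 1997 ends with Friday December 26, 1997.
January 1998 ends with Friday January 30, 1998.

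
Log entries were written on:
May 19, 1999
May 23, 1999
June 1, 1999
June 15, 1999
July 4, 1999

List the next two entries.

The spacing grows by 5 each time: 4, 9, 14, 19 days.
Next gap: 24 days. July 4, 1999 + 24 days = July 28, 1999.
Next gap: 29 days. July 28, 1999 + 29 days = August 26, 1999.

July 28, 1999; August 26, 1999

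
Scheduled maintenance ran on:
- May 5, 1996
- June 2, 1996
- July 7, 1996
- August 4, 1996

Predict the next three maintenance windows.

Gaps: 28, 35, 28 days — a mix of 28 and 35. Every date is a Sunday.
Each is the 1st Sunday of its month.
September 1996 — 1st Sunday is September 1, 1996.
October 1996 — 1st Sunday is October 6, 1996.
November 1996 — 1st Sunday is November 3, 1996.

September 1, 1996; October 6, 1996; November 3, 1996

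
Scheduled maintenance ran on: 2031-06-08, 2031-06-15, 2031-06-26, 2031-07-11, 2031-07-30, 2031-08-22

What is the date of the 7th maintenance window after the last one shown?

The spacing grows by 4 each time: 7, 11, 15, 19, 23 days.
Next gap: 27 days. 2031-08-22 + 27 days = 2031-09-18.
Next gap: 31 days. 2031-09-18 + 31 days = 2031-10-19.
Next gap: 35 days. 2031-10-19 + 35 days = 2031-11-23.
Next gap: 39 days. 2031-11-23 + 39 days = 2032-01-01.
Next gap: 43 days. 2032-01-01 + 43 days = 2032-02-13.
Next gap: 47 days. 2032-02-13 + 47 days = 2032-03-31.
Next gap: 51 days. 2032-03-31 + 51 days = 2032-05-21.

2032-05-21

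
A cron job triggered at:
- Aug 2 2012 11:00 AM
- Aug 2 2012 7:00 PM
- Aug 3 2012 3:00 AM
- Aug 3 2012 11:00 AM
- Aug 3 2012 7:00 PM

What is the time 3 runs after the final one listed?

Spacing: 8, 8, 8, 8 h — constant 8 h.
Aug 3 2012 7:00 PM + 8 h = Aug 4 2012 3:00 AM.
Aug 4 2012 3:00 AM + 8 h = Aug 4 2012 11:00 AM.
Aug 4 2012 11:00 AM + 8 h = Aug 4 2012 7:00 PM.

Aug 4 2012 7:00 PM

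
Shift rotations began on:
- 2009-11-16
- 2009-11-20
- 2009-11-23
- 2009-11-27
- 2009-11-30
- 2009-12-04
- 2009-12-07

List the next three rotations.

Gaps: 4, 3, 4, 3, 4, 3 days — not constant, but cyclic with period 2.
The events fall on every Monday and Friday.
Next Friday: 2009-12-11.
Next Monday: 2009-12-14.
The following Friday is 2009-12-18.

2009-12-11, 2009-12-14, 2009-12-18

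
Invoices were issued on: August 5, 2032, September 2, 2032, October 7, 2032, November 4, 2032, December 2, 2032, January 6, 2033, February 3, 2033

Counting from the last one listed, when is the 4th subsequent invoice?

These are Thursdays at 28- or 35-day spacing (28, 35, 28, 28, 35, 28).
The pattern: 1st Thursday of the month.
March 2033 — 1st Thursday is March 3, 2033.
April 2033 — 1st Thursday is April 7, 2033.
May 2033 — 1st Thursday is May 5, 2033.
June 2033 — 1st Thursday is June 2, 2033.

June 2, 2033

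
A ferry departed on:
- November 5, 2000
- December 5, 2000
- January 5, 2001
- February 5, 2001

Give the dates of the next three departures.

March 5, 2001; April 5, 2001; May 5, 2001

Each date is the 5th; the gaps (30, 31, 31) track the month lengths.
The rule is the 5th of each month.
March 2001: March 5, 2001.
Next: April 2001 → April 5, 2001.
May 2001: May 5, 2001.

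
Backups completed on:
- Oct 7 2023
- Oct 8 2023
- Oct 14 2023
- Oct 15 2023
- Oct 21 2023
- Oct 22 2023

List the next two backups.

The gap pattern 1, 6, 1, 6, 1 repeats every 2 events.
These are the Saturdays and Sundays of each week.
Next Saturday: Oct 28 2023.
Next Sunday: Oct 29 2023.

Oct 28 2023, Oct 29 2023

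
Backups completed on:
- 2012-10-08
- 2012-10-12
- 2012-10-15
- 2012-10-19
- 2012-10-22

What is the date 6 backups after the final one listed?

2012-11-12

Every event lands on a Monday or Friday (gaps cycle 4, 3, 4, 3).
So the schedule is: every Monday and Friday.
The following Friday is 2012-10-26.
The following Monday is 2012-10-29.
The following Friday is 2012-11-02.
Next Monday: 2012-11-05.
Next Friday: 2012-11-09.
Next Monday: 2012-11-12.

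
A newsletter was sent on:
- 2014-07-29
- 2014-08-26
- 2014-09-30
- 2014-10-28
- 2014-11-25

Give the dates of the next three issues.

Every date is a Tuesday; gaps 28, 35, 28, 28 days.
Each is the last Tuesday of its month (at least one falls on the 29th or later, ruling out '4th Tuesday').
Last Tuesday of December 2014: 2014-12-30.
January 2015 ends with Tuesday 2015-01-27.
Last Tuesday of February 2015: 2015-02-24.

2014-12-30, 2015-01-27, 2015-02-24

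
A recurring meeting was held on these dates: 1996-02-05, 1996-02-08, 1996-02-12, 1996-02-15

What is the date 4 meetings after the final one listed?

1996-02-29

Every event lands on a Monday or Thursday (gaps cycle 3, 4, 3).
So the schedule is: every Monday and Thursday.
Next Monday: 1996-02-19.
The following Thursday is 1996-02-22.
The following Monday is 1996-02-26.
The following Thursday is 1996-02-29.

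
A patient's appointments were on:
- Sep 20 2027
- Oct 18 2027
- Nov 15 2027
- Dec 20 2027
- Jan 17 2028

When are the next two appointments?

Feb 21 2028, Mar 20 2028

All dates are Mondays, 28, 28, 35, 28 days apart.
Specifically, the 3rd Monday of each month.
3rd Monday of February 2028: Feb 21 2028.
3rd Monday of March 2028: Mar 20 2028.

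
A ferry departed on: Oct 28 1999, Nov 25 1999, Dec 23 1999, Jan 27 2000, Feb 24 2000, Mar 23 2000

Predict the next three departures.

Apr 27 2000, May 25 2000, Jun 22 2000

These are Thursdays at 28- or 35-day spacing (28, 28, 35, 28, 28).
The pattern: 4th Thursday of the month.
April 2000 — 4th Thursday is Apr 27 2000.
4th Thursday of May 2000: May 25 2000.
4th Thursday of June 2000: Jun 22 2000.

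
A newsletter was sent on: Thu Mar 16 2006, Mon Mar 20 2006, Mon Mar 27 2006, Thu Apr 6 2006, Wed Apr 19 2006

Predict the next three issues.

The spacing grows by 3 each time: 4, 7, 10, 13 days.
Next gap: 16 days. Wed Apr 19 2006 + 16 days = Fri May 5 2006.
Next gap: 19 days. Fri May 5 2006 + 19 days = Wed May 24 2006.
Next gap: 22 days. Wed May 24 2006 + 22 days = Thu Jun 15 2006.

Fri May 5 2006, Wed May 24 2006, Thu Jun 15 2006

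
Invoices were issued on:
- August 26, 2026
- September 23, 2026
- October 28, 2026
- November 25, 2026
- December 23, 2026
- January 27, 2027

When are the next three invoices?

All dates are Wednesdays, 28, 35, 28, 28, 35 days apart.
Specifically, the 4th Wednesday of each month.
February 2027 — 4th Wednesday is February 24, 2027.
4th Wednesday of March 2027: March 24, 2027.
April 2027 — 4th Wednesday is April 28, 2027.

February 24, 2027; March 24, 2027; April 28, 2027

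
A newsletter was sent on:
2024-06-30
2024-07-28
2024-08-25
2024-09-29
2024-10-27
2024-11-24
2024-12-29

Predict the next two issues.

All Sundays; the gaps (28, 28, 35, 28, 28, 35) vary with month length.
This is the last Sunday of each month.
January 2025 ends with Sunday 2025-01-26.
February 2025 ends with Sunday 2025-02-23.

2025-01-26, 2025-02-23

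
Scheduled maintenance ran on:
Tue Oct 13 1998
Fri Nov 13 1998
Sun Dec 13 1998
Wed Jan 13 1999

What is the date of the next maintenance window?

Sat Feb 13 1999

The day-of-month is always 13 (31, 30, 31 days between events).
So this recurs on the 13th of each month.
Next: February 1999 → Sat Feb 13 1999.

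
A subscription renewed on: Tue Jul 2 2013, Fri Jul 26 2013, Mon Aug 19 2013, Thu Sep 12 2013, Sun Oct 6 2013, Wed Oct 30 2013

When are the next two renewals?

Sat Nov 23 2013, Tue Dec 17 2013

The spacing is 24, 24, 24, 24, 24 days — always 24 days.
Wed Oct 30 2013 + 24 days = Sat Nov 23 2013.
Sat Nov 23 2013 + 24 days = Tue Dec 17 2013.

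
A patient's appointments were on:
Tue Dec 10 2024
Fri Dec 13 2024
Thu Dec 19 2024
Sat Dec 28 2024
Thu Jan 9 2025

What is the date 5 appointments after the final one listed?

Intervals are 3, 6, 9, 12 days — an arithmetic progression with common difference 3.
Next gap: 15 days. Thu Jan 9 2025 + 15 days = Fri Jan 24 2025.
Next gap: 18 days. Fri Jan 24 2025 + 18 days = Tue Feb 11 2025.
Next gap: 21 days. Tue Feb 11 2025 + 21 days = Tue Mar 4 2025.
Next gap: 24 days. Tue Mar 4 2025 + 24 days = Fri Mar 28 2025.
Next gap: 27 days. Fri Mar 28 2025 + 27 days = Thu Apr 24 2025.

Thu Apr 24 2025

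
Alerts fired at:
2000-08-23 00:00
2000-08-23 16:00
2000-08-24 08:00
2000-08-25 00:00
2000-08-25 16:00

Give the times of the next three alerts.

2000-08-26 08:00, 2000-08-27 00:00, 2000-08-27 16:00

The interval is a steady 16 hours (16, 16, 16, 16).
2000-08-25 16:00 + 16 h = 2000-08-26 08:00.
2000-08-26 08:00 + 16 h = 2000-08-27 00:00.
2000-08-27 00:00 + 16 h = 2000-08-27 16:00.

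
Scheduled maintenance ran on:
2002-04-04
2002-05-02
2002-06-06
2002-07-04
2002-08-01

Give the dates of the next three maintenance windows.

2002-09-05, 2002-10-03, 2002-11-07

All dates are Thursdays, 28, 35, 28, 28 days apart.
Specifically, the 1st Thursday of each month.
1st Thursday of September 2002: 2002-09-05.
October 2002 — 1st Thursday is 2002-10-03.
1st Thursday of November 2002: 2002-11-07.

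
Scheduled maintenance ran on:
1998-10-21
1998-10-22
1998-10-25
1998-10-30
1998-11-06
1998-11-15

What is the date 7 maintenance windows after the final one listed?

Intervals are 1, 3, 5, 7, 9 days — an arithmetic progression with common difference 2.
Next gap: 11 days. 1998-11-15 + 11 days = 1998-11-26.
Next gap: 13 days. 1998-11-26 + 13 days = 1998-12-09.
Next gap: 15 days. 1998-12-09 + 15 days = 1998-12-24.
Next gap: 17 days. 1998-12-24 + 17 days = 1999-01-10.
Next gap: 19 days. 1999-01-10 + 19 days = 1999-01-29.
Next gap: 21 days. 1999-01-29 + 21 days = 1999-02-19.
Next gap: 23 days. 1999-02-19 + 23 days = 1999-03-14.

1999-03-14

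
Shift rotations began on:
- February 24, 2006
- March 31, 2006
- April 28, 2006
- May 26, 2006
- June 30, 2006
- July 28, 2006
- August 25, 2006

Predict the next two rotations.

September 29, 2006; October 27, 2006

These are Fridays with 35, 28, 28, 35, 28, 28-day gaps.
Each is the final Friday of its month — March 31, 2006 is past the 28th, so '4th Friday' doesn't fit.
September 2006 ends with Friday September 29, 2006.
October 2006 ends with Friday October 27, 2006.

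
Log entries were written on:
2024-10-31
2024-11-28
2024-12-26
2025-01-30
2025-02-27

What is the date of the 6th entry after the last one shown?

2025-08-28

All Thursdays; the gaps (28, 28, 35, 28) vary with month length.
This is the last Thursday of each month.
March 2025 ends with Thursday 2025-03-27.
April 2025 ends with Thursday 2025-04-24.
May 2025 ends with Thursday 2025-05-29.
Last Thursday of June 2025: 2025-06-26.
July 2025 ends with Thursday 2025-07-31.
Last Thursday of August 2025: 2025-08-28.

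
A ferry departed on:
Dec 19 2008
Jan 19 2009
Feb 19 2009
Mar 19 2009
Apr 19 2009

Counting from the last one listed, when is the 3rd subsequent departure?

Gaps: 31, 31, 28, 31 days — not constant. Every event is on the 19th of the month.
Pattern: the 19th of each month.
May 2009: May 19 2009.
Next: June 2009 → Jun 19 2009.
July 2009: Jul 19 2009.

Jul 19 2009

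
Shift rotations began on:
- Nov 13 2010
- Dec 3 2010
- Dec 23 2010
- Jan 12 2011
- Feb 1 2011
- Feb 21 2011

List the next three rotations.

The spacing is 20, 20, 20, 20, 20 days — always 20 days.
Feb 21 2011 + 20 days = Mar 13 2011.
Mar 13 2011 + 20 days = Apr 2 2011.
Apr 2 2011 + 20 days = Apr 22 2011.

Mar 13 2011, Apr 2 2011, Apr 22 2011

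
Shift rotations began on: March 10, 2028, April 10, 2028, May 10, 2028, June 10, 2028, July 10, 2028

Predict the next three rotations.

August 10, 2028; September 10, 2028; October 10, 2028

Gaps: 31, 30, 31, 30 days — not constant. Every event is on the 10th of the month.
Pattern: the 10th of each month.
August 2028: August 10, 2028.
Next: September 2028 → September 10, 2028.
October 2028: October 10, 2028.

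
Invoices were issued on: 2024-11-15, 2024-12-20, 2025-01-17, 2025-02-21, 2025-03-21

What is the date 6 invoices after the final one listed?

2025-09-19

These are Fridays at 28- or 35-day spacing (35, 28, 35, 28).
The pattern: 3rd Friday of the month.
3rd Friday of April 2025: 2025-04-18.
3rd Friday of May 2025: 2025-05-16.
3rd Friday of June 2025: 2025-06-20.
3rd Friday of July 2025: 2025-07-18.
3rd Friday of August 2025: 2025-08-15.
September 2025 — 3rd Friday is 2025-09-19.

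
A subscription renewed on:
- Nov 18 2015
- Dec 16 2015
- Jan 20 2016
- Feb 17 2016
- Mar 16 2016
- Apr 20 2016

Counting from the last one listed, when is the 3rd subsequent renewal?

All dates are Wednesdays, 28, 35, 28, 28, 35 days apart.
Specifically, the 3rd Wednesday of each month.
May 2016 — 3rd Wednesday is May 18 2016.
June 2016 — 3rd Wednesday is Jun 15 2016.
3rd Wednesday of July 2016: Jul 20 2016.

Jul 20 2016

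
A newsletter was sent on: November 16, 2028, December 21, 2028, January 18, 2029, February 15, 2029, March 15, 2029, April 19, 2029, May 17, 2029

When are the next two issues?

June 21, 2029; July 19, 2029

All dates are Thursdays, 35, 28, 28, 28, 35, 28 days apart.
Specifically, the 3rd Thursday of each month.
June 2029 — 3rd Thursday is June 21, 2029.
3rd Thursday of July 2029: July 19, 2029.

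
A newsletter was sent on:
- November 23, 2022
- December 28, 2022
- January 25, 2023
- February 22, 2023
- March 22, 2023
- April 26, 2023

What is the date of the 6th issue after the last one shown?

October 25, 2023

All dates are Wednesdays, 35, 28, 28, 28, 35 days apart.
Specifically, the 4th Wednesday of each month.
4th Wednesday of May 2023: May 24, 2023.
4th Wednesday of June 2023: June 28, 2023.
4th Wednesday of July 2023: July 26, 2023.
August 2023 — 4th Wednesday is August 23, 2023.
4th Wednesday of September 2023: September 27, 2023.
October 2023 — 4th Wednesday is October 25, 2023.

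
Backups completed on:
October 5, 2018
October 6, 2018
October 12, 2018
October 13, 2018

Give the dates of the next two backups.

Gaps: 1, 6, 1 days — not constant, but cyclic with period 2.
The events fall on every Friday and Saturday.
The following Friday is October 19, 2018.
Next Saturday: October 20, 2018.

October 19, 2018; October 20, 2018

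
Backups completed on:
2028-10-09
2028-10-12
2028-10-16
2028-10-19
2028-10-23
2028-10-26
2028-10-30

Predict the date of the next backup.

2028-11-02

Gaps: 3, 4, 3, 4, 3, 4 days — not constant, but cyclic with period 2.
The events fall on every Monday and Thursday.
Next Thursday: 2028-11-02.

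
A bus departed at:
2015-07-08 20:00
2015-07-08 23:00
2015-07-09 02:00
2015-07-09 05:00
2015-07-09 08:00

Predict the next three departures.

2015-07-09 11:00, 2015-07-09 14:00, 2015-07-09 17:00

Gaps: 3, 3, 3, 3 hours — each event is 3 hours after the previous one.
2015-07-09 08:00 + 3 h = 2015-07-09 11:00.
2015-07-09 11:00 + 3 h = 2015-07-09 14:00.
2015-07-09 14:00 + 3 h = 2015-07-09 17:00.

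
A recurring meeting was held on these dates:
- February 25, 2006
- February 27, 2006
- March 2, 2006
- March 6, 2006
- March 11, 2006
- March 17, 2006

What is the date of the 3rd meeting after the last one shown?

April 10, 2006

Gaps: 2, 3, 4, 5, 6 days — each gap is 1 larger than the previous one.
Next gap: 7 days. March 17, 2006 + 7 days = March 24, 2006.
Next gap: 8 days. March 24, 2006 + 8 days = April 1, 2006.
Next gap: 9 days. April 1, 2006 + 9 days = April 10, 2006.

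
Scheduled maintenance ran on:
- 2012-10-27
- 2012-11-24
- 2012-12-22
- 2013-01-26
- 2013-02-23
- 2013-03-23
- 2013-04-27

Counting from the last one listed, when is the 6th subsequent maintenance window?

Gaps: 28, 28, 35, 28, 28, 35 days — a mix of 28 and 35. Every date is a Saturday.
Each is the 4th Saturday of its month.
4th Saturday of May 2013: 2013-05-25.
4th Saturday of June 2013: 2013-06-22.
4th Saturday of July 2013: 2013-07-27.
August 2013 — 4th Saturday is 2013-08-24.
4th Saturday of September 2013: 2013-09-28.
4th Saturday of October 2013: 2013-10-26.

2013-10-26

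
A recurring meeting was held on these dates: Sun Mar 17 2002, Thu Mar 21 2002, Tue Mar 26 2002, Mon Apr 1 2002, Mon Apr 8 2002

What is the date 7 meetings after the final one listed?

The spacing grows by 1 each time: 4, 5, 6, 7 days.
Next gap: 8 days. Mon Apr 8 2002 + 8 days = Tue Apr 16 2002.
Next gap: 9 days. Tue Apr 16 2002 + 9 days = Thu Apr 25 2002.
Next gap: 10 days. Thu Apr 25 2002 + 10 days = Sun May 5 2002.
Next gap: 11 days. Sun May 5 2002 + 11 days = Thu May 16 2002.
Next gap: 12 days. Thu May 16 2002 + 12 days = Tue May 28 2002.
Next gap: 13 days. Tue May 28 2002 + 13 days = Mon Jun 10 2002.
Next gap: 14 days. Mon Jun 10 2002 + 14 days = Mon Jun 24 2002.

Mon Jun 24 2002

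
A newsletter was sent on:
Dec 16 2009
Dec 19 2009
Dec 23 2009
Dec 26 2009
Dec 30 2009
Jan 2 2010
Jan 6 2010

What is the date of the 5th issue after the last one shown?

Jan 23 2010

Every event lands on a Wednesday or Saturday (gaps cycle 3, 4, 3, 4, 3, 4).
So the schedule is: every Wednesday and Saturday.
Next Saturday: Jan 9 2010.
Next Wednesday: Jan 13 2010.
Next Saturday: Jan 16 2010.
The following Wednesday is Jan 20 2010.
The following Saturday is Jan 23 2010.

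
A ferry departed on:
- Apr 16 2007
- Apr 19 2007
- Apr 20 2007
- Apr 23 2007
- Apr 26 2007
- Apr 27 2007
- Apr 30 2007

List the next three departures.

Gaps: 3, 1, 3, 3, 1, 3 days — not constant, but cyclic with period 3.
The events fall on every Monday, Thursday and Friday.
Next Thursday: May 3 2007.
The following Friday is May 4 2007.
The following Monday is May 7 2007.

May 3 2007, May 4 2007, May 7 2007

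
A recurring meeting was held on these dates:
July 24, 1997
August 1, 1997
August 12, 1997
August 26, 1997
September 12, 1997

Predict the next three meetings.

Intervals are 8, 11, 14, 17 days — an arithmetic progression with common difference 3.
Next gap: 20 days. September 12, 1997 + 20 days = October 2, 1997.
Next gap: 23 days. October 2, 1997 + 23 days = October 25, 1997.
Next gap: 26 days. October 25, 1997 + 26 days = November 20, 1997.

October 2, 1997; October 25, 1997; November 20, 1997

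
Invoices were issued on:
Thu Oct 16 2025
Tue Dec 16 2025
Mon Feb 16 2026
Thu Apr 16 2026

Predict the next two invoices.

Tue Jun 16 2026, Sun Aug 16 2026

The day-of-month is always 16 (61, 62, 59 days between events).
So this recurs on the 16th of every 2 months.
Next: June 2026 → Tue Jun 16 2026.
Next: August 2026 → Sun Aug 16 2026.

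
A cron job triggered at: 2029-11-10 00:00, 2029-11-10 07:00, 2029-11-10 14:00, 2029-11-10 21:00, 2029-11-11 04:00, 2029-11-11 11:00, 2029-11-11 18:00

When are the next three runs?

2029-11-12 01:00, 2029-11-12 08:00, 2029-11-12 15:00

Spacing: 7, 7, 7, 7, 7, 7 h — constant 7 h.
2029-11-11 18:00 + 7 h = 2029-11-12 01:00.
2029-11-12 01:00 + 7 h = 2029-11-12 08:00.
2029-11-12 08:00 + 7 h = 2029-11-12 15:00.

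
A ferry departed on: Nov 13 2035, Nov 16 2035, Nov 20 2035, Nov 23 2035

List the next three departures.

The gap pattern 3, 4, 3 repeats every 2 events.
These are the Tuesdays and Fridays of each week.
The following Tuesday is Nov 27 2035.
Next Friday: Nov 30 2035.
The following Tuesday is Dec 4 2035.

Nov 27 2035, Nov 30 2035, Dec 4 2035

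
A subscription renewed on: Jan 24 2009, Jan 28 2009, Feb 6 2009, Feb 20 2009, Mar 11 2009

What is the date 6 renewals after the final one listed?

Intervals are 4, 9, 14, 19 days — an arithmetic progression with common difference 5.
Next gap: 24 days. Mar 11 2009 + 24 days = Apr 4 2009.
Next gap: 29 days. Apr 4 2009 + 29 days = May 3 2009.
Next gap: 34 days. May 3 2009 + 34 days = Jun 6 2009.
Next gap: 39 days. Jun 6 2009 + 39 days = Jul 15 2009.
Next gap: 44 days. Jul 15 2009 + 44 days = Aug 28 2009.
Next gap: 49 days. Aug 28 2009 + 49 days = Oct 16 2009.

Oct 16 2009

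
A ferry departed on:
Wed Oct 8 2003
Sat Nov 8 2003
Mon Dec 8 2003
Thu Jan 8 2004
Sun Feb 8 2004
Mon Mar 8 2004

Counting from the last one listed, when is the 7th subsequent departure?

Fri Oct 8 2004

Gaps: 31, 30, 31, 31, 29 days — not constant. Every event is on the 8th of the month.
Pattern: the 8th of each month.
April 2004: Thu Apr 8 2004.
May 2004: Sat May 8 2004.
Next: June 2004 → Tue Jun 8 2004.
Next: July 2004 → Thu Jul 8 2004.
Next: August 2004 → Sun Aug 8 2004.
Next: September 2004 → Wed Sep 8 2004.
October 2004: Fri Oct 8 2004.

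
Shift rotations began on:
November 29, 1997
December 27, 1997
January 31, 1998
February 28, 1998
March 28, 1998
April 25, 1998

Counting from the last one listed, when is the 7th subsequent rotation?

These are Saturdays with 28, 35, 28, 28, 28-day gaps.
Each is the final Saturday of its month — November 29, 1997 is past the 28th, so '4th Saturday' doesn't fit.
Last Saturday of May 1998: May 30, 1998.
June 1998 ends with Saturday June 27, 1998.
July 1998 ends with Saturday July 25, 1998.
Last Saturday of August 1998: August 29, 1998.
September 1998 ends with Saturday September 26, 1998.
Last Saturday of October 1998: October 31, 1998.
November 1998 ends with Saturday November 28, 1998.

November 28, 1998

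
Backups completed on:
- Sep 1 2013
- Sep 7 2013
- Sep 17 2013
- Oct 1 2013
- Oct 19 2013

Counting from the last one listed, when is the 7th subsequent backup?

Jun 14 2014

Gaps: 6, 10, 14, 18 days — each gap is 4 larger than the previous one.
Next gap: 22 days. Oct 19 2013 + 22 days = Nov 10 2013.
Next gap: 26 days. Nov 10 2013 + 26 days = Dec 6 2013.
Next gap: 30 days. Dec 6 2013 + 30 days = Jan 5 2014.
Next gap: 34 days. Jan 5 2014 + 34 days = Feb 8 2014.
Next gap: 38 days. Feb 8 2014 + 38 days = Mar 18 2014.
Next gap: 42 days. Mar 18 2014 + 42 days = Apr 29 2014.
Next gap: 46 days. Apr 29 2014 + 46 days = Jun 14 2014.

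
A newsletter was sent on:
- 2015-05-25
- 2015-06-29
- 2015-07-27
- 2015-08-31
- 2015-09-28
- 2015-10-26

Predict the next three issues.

All Mondays; the gaps (35, 28, 35, 28, 28) vary with month length.
This is the last Monday of each month.
November 2015 ends with Monday 2015-11-30.
Last Monday of December 2015: 2015-12-28.
Last Monday of January 2016: 2016-01-25.

2015-11-30, 2015-12-28, 2016-01-25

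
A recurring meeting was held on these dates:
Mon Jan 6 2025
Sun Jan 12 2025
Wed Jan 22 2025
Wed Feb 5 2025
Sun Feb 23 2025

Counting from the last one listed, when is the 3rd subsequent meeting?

Gaps: 6, 10, 14, 18 days — each gap is 4 larger than the previous one.
Next gap: 22 days. Sun Feb 23 2025 + 22 days = Mon Mar 17 2025.
Next gap: 26 days. Mon Mar 17 2025 + 26 days = Sat Apr 12 2025.
Next gap: 30 days. Sat Apr 12 2025 + 30 days = Mon May 12 2025.

Mon May 12 2025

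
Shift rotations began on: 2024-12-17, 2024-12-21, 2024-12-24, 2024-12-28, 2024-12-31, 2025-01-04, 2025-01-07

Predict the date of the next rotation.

2025-01-11

The gap pattern 4, 3, 4, 3, 4, 3 repeats every 2 events.
These are the Tuesdays and Saturdays of each week.
The following Saturday is 2025-01-11.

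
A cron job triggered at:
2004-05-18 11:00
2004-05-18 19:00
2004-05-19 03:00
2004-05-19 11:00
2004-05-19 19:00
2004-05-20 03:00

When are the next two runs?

2004-05-20 11:00, 2004-05-20 19:00

The interval is a steady 8 hours (8, 8, 8, 8, 8).
2004-05-20 03:00 + 8 h = 2004-05-20 11:00.
2004-05-20 11:00 + 8 h = 2004-05-20 19:00.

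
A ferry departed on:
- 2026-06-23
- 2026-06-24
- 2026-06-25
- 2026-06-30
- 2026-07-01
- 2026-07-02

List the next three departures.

2026-07-07, 2026-07-08, 2026-07-09

The gap pattern 1, 1, 5, 1, 1 repeats every 3 events.
These are the Tuesdays, Wednesdays and Thursdays of each week.
The following Tuesday is 2026-07-07.
The following Wednesday is 2026-07-08.
Next Thursday: 2026-07-09.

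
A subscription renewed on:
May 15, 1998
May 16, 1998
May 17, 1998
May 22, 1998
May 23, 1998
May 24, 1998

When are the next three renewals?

May 29, 1998; May 30, 1998; May 31, 1998

The gap pattern 1, 1, 5, 1, 1 repeats every 3 events.
These are the Fridays, Saturdays and Sundays of each week.
The following Friday is May 29, 1998.
Next Saturday: May 30, 1998.
Next Sunday: May 31, 1998.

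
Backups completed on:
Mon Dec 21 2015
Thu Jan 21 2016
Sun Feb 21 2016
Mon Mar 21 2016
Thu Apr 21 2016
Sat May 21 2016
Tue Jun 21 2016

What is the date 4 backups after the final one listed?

Fri Oct 21 2016

Gaps: 31, 31, 29, 31, 30, 31 days — not constant. Every event is on the 21st of the month.
Pattern: the 21st of each month.
Next: July 2016 → Thu Jul 21 2016.
August 2016: Sun Aug 21 2016.
Next: September 2016 → Wed Sep 21 2016.
October 2016: Fri Oct 21 2016.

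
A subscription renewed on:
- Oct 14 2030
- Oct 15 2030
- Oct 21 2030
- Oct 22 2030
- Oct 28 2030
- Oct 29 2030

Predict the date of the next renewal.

Nov 4 2030

The gap pattern 1, 6, 1, 6, 1 repeats every 2 events.
These are the Mondays and Tuesdays of each week.
The following Monday is Nov 4 2030.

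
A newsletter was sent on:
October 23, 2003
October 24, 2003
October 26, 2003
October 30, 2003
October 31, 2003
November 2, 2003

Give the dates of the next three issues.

November 6, 2003; November 7, 2003; November 9, 2003

The gap pattern 1, 2, 4, 1, 2 repeats every 3 events.
These are the Thursdays, Fridays and Sundays of each week.
The following Thursday is November 6, 2003.
The following Friday is November 7, 2003.
The following Sunday is November 9, 2003.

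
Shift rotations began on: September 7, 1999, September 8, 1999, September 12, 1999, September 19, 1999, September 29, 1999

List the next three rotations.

October 12, 1999; October 28, 1999; November 16, 1999

The spacing grows by 3 each time: 1, 4, 7, 10 days.
Next gap: 13 days. September 29, 1999 + 13 days = October 12, 1999.
Next gap: 16 days. October 12, 1999 + 16 days = October 28, 1999.
Next gap: 19 days. October 28, 1999 + 19 days = November 16, 1999.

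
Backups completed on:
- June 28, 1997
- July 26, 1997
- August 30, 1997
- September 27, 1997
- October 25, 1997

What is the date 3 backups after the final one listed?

Every date is a Saturday; gaps 28, 35, 28, 28 days.
Each is the last Saturday of its month (at least one falls on the 29th or later, ruling out '4th Saturday').
November 1997 ends with Saturday November 29, 1997.
December 1997 ends with Saturday December 27, 1997.
January 1998 ends with Saturday January 31, 1998.

January 31, 1998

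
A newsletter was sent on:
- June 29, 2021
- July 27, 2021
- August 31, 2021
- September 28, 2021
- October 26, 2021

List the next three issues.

All Tuesdays; the gaps (28, 35, 28, 28) vary with month length.
This is the last Tuesday of each month.
November 2021 ends with Tuesday November 30, 2021.
December 2021 ends with Tuesday December 28, 2021.
January 2022 ends with Tuesday January 25, 2022.

November 30, 2021; December 28, 2021; January 25, 2022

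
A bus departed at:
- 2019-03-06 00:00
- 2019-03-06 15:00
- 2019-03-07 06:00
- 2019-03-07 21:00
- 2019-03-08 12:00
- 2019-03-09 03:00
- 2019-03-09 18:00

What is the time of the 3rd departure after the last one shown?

The interval is a steady 15 hours (15, 15, 15, 15, 15, 15).
2019-03-09 18:00 + 15 h = 2019-03-10 09:00.
2019-03-10 09:00 + 15 h = 2019-03-11 00:00.
2019-03-11 00:00 + 15 h = 2019-03-11 15:00.

2019-03-11 15:00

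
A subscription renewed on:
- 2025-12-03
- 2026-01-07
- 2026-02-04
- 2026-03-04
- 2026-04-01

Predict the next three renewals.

All dates are Wednesdays, 35, 28, 28, 28 days apart.
Specifically, the 1st Wednesday of each month.
1st Wednesday of May 2026: 2026-05-06.
June 2026 — 1st Wednesday is 2026-06-03.
July 2026 — 1st Wednesday is 2026-07-01.

2026-05-06, 2026-06-03, 2026-07-01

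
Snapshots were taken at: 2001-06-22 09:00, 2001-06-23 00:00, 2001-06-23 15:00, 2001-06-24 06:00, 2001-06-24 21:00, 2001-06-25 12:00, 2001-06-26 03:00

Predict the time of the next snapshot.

2001-06-26 18:00

Spacing: 15, 15, 15, 15, 15, 15 h — constant 15 h.
2001-06-26 03:00 + 15 h = 2001-06-26 18:00.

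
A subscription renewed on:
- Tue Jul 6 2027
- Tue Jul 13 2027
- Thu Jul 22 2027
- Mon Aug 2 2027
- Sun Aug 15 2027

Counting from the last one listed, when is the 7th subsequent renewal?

Intervals are 7, 9, 11, 13 days — an arithmetic progression with common difference 2.
Next gap: 15 days. Sun Aug 15 2027 + 15 days = Mon Aug 30 2027.
Next gap: 17 days. Mon Aug 30 2027 + 17 days = Thu Sep 16 2027.
Next gap: 19 days. Thu Sep 16 2027 + 19 days = Tue Oct 5 2027.
Next gap: 21 days. Tue Oct 5 2027 + 21 days = Tue Oct 26 2027.
Next gap: 23 days. Tue Oct 26 2027 + 23 days = Thu Nov 18 2027.
Next gap: 25 days. Thu Nov 18 2027 + 25 days = Mon Dec 13 2027.
Next gap: 27 days. Mon Dec 13 2027 + 27 days = Sun Jan 9 2028.

Sun Jan 9 2028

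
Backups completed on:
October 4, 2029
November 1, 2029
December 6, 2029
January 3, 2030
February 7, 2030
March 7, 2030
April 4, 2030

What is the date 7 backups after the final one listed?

All dates are Thursdays, 28, 35, 28, 35, 28, 28 days apart.
Specifically, the 1st Thursday of each month.
May 2030 — 1st Thursday is May 2, 2030.
June 2030 — 1st Thursday is June 6, 2030.
July 2030 — 1st Thursday is July 4, 2030.
1st Thursday of August 2030: August 1, 2030.
1st Thursday of September 2030: September 5, 2030.
October 2030 — 1st Thursday is October 3, 2030.
November 2030 — 1st Thursday is November 7, 2030.

November 7, 2030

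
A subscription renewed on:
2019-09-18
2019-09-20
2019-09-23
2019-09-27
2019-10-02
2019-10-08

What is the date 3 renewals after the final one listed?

Gaps: 2, 3, 4, 5, 6 days — each gap is 1 larger than the previous one.
Next gap: 7 days. 2019-10-08 + 7 days = 2019-10-15.
Next gap: 8 days. 2019-10-15 + 8 days = 2019-10-23.
Next gap: 9 days. 2019-10-23 + 9 days = 2019-11-01.

2019-11-01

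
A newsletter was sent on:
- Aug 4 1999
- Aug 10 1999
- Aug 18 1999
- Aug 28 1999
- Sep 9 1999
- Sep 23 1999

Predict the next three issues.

Oct 9 1999, Oct 27 1999, Nov 16 1999

Gaps: 6, 8, 10, 12, 14 days — each gap is 2 larger than the previous one.
Next gap: 16 days. Sep 23 1999 + 16 days = Oct 9 1999.
Next gap: 18 days. Oct 9 1999 + 18 days = Oct 27 1999.
Next gap: 20 days. Oct 27 1999 + 20 days = Nov 16 1999.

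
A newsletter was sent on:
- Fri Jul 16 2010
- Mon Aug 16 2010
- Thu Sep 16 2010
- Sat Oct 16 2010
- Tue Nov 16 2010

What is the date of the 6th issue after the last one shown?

Mon May 16 2011

The day-of-month is always 16 (31, 31, 30, 31 days between events).
So this recurs on the 16th of each month.
December 2010: Thu Dec 16 2010.
January 2011: Sun Jan 16 2011.
February 2011: Wed Feb 16 2011.
Next: March 2011 → Wed Mar 16 2011.
April 2011: Sat Apr 16 2011.
May 2011: Mon May 16 2011.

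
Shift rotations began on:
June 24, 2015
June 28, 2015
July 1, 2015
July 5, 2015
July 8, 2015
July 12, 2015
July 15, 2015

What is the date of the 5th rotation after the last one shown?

August 2, 2015

Gaps: 4, 3, 4, 3, 4, 3 days — not constant, but cyclic with period 2.
The events fall on every Wednesday and Sunday.
The following Sunday is July 19, 2015.
The following Wednesday is July 22, 2015.
The following Sunday is July 26, 2015.
Next Wednesday: July 29, 2015.
The following Sunday is August 2, 2015.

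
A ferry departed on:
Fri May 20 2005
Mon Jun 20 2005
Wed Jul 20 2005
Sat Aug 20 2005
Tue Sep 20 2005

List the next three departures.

Thu Oct 20 2005, Sun Nov 20 2005, Tue Dec 20 2005

Gaps: 31, 30, 31, 31 days — not constant. Every event is on the 20th of the month.
Pattern: the 20th of each month.
Next: October 2005 → Thu Oct 20 2005.
Next: November 2005 → Sun Nov 20 2005.
Next: December 2005 → Tue Dec 20 2005.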